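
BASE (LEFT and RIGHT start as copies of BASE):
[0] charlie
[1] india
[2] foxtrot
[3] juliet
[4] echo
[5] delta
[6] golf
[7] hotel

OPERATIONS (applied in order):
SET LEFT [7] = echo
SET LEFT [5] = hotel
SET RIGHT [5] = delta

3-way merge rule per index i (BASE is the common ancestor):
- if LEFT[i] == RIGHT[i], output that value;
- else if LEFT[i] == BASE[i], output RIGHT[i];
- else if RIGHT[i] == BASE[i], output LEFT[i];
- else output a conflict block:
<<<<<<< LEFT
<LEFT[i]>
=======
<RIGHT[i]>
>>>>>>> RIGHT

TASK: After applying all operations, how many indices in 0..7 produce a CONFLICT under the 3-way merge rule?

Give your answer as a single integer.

Answer: 0

Derivation:
Final LEFT:  [charlie, india, foxtrot, juliet, echo, hotel, golf, echo]
Final RIGHT: [charlie, india, foxtrot, juliet, echo, delta, golf, hotel]
i=0: L=charlie R=charlie -> agree -> charlie
i=1: L=india R=india -> agree -> india
i=2: L=foxtrot R=foxtrot -> agree -> foxtrot
i=3: L=juliet R=juliet -> agree -> juliet
i=4: L=echo R=echo -> agree -> echo
i=5: L=hotel, R=delta=BASE -> take LEFT -> hotel
i=6: L=golf R=golf -> agree -> golf
i=7: L=echo, R=hotel=BASE -> take LEFT -> echo
Conflict count: 0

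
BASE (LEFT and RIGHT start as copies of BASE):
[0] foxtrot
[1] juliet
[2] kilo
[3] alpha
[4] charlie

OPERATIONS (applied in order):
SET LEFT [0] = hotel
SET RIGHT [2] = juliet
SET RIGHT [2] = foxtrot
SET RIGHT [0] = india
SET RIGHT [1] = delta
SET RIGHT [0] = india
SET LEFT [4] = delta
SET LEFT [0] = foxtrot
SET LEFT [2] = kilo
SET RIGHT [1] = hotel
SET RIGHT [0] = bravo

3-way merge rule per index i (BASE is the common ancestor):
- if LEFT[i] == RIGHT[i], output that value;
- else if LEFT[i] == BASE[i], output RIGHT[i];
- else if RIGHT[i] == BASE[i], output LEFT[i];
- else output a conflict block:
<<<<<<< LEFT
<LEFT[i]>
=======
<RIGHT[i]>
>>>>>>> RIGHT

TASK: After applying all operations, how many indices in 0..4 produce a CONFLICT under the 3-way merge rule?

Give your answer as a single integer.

Final LEFT:  [foxtrot, juliet, kilo, alpha, delta]
Final RIGHT: [bravo, hotel, foxtrot, alpha, charlie]
i=0: L=foxtrot=BASE, R=bravo -> take RIGHT -> bravo
i=1: L=juliet=BASE, R=hotel -> take RIGHT -> hotel
i=2: L=kilo=BASE, R=foxtrot -> take RIGHT -> foxtrot
i=3: L=alpha R=alpha -> agree -> alpha
i=4: L=delta, R=charlie=BASE -> take LEFT -> delta
Conflict count: 0

Answer: 0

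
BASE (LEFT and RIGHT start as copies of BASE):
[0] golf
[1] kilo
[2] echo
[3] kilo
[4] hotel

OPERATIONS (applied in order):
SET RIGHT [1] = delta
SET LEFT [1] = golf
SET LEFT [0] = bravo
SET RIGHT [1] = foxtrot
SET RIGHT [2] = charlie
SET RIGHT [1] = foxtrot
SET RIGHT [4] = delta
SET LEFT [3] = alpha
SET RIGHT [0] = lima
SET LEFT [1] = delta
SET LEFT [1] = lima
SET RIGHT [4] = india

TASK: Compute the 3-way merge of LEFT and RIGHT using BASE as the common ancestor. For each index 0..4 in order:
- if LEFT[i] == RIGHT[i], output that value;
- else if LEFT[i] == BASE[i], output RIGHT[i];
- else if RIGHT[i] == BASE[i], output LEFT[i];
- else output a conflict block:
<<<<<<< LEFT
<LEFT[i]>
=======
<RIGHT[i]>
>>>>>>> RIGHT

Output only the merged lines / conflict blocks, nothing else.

Final LEFT:  [bravo, lima, echo, alpha, hotel]
Final RIGHT: [lima, foxtrot, charlie, kilo, india]
i=0: BASE=golf L=bravo R=lima all differ -> CONFLICT
i=1: BASE=kilo L=lima R=foxtrot all differ -> CONFLICT
i=2: L=echo=BASE, R=charlie -> take RIGHT -> charlie
i=3: L=alpha, R=kilo=BASE -> take LEFT -> alpha
i=4: L=hotel=BASE, R=india -> take RIGHT -> india

Answer: <<<<<<< LEFT
bravo
=======
lima
>>>>>>> RIGHT
<<<<<<< LEFT
lima
=======
foxtrot
>>>>>>> RIGHT
charlie
alpha
india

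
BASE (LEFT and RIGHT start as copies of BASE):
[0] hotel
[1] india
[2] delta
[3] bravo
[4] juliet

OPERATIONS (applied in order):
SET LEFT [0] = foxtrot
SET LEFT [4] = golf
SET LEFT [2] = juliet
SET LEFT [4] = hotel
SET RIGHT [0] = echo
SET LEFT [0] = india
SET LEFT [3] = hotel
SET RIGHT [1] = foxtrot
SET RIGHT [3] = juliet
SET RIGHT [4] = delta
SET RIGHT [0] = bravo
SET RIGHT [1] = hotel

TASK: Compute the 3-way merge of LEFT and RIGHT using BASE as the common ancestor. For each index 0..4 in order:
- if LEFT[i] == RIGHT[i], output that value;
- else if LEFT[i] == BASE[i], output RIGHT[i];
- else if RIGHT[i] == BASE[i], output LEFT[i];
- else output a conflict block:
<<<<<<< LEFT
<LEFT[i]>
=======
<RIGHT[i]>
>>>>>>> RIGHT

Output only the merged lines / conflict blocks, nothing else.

Answer: <<<<<<< LEFT
india
=======
bravo
>>>>>>> RIGHT
hotel
juliet
<<<<<<< LEFT
hotel
=======
juliet
>>>>>>> RIGHT
<<<<<<< LEFT
hotel
=======
delta
>>>>>>> RIGHT

Derivation:
Final LEFT:  [india, india, juliet, hotel, hotel]
Final RIGHT: [bravo, hotel, delta, juliet, delta]
i=0: BASE=hotel L=india R=bravo all differ -> CONFLICT
i=1: L=india=BASE, R=hotel -> take RIGHT -> hotel
i=2: L=juliet, R=delta=BASE -> take LEFT -> juliet
i=3: BASE=bravo L=hotel R=juliet all differ -> CONFLICT
i=4: BASE=juliet L=hotel R=delta all differ -> CONFLICT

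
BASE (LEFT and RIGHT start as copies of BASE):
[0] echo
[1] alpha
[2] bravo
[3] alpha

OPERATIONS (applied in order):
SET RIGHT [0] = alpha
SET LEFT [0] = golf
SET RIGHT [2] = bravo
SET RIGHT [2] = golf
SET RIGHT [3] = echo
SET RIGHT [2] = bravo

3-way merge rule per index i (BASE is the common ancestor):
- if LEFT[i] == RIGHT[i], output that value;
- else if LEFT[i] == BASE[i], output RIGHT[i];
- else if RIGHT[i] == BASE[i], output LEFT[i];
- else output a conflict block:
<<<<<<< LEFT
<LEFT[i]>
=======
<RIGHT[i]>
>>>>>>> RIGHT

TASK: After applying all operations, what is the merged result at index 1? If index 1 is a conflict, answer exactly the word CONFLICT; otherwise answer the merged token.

Answer: alpha

Derivation:
Final LEFT:  [golf, alpha, bravo, alpha]
Final RIGHT: [alpha, alpha, bravo, echo]
i=0: BASE=echo L=golf R=alpha all differ -> CONFLICT
i=1: L=alpha R=alpha -> agree -> alpha
i=2: L=bravo R=bravo -> agree -> bravo
i=3: L=alpha=BASE, R=echo -> take RIGHT -> echo
Index 1 -> alpha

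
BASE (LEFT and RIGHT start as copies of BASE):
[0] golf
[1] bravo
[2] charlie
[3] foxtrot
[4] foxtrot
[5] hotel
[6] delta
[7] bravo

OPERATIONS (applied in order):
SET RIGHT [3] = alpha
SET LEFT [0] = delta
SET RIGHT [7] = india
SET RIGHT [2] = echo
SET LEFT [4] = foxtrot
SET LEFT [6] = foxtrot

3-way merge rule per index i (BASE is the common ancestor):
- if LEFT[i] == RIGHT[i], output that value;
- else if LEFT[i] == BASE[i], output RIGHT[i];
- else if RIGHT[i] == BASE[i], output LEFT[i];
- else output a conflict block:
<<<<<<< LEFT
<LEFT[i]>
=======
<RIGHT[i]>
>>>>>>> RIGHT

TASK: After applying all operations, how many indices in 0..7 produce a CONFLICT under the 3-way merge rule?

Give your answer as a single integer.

Answer: 0

Derivation:
Final LEFT:  [delta, bravo, charlie, foxtrot, foxtrot, hotel, foxtrot, bravo]
Final RIGHT: [golf, bravo, echo, alpha, foxtrot, hotel, delta, india]
i=0: L=delta, R=golf=BASE -> take LEFT -> delta
i=1: L=bravo R=bravo -> agree -> bravo
i=2: L=charlie=BASE, R=echo -> take RIGHT -> echo
i=3: L=foxtrot=BASE, R=alpha -> take RIGHT -> alpha
i=4: L=foxtrot R=foxtrot -> agree -> foxtrot
i=5: L=hotel R=hotel -> agree -> hotel
i=6: L=foxtrot, R=delta=BASE -> take LEFT -> foxtrot
i=7: L=bravo=BASE, R=india -> take RIGHT -> india
Conflict count: 0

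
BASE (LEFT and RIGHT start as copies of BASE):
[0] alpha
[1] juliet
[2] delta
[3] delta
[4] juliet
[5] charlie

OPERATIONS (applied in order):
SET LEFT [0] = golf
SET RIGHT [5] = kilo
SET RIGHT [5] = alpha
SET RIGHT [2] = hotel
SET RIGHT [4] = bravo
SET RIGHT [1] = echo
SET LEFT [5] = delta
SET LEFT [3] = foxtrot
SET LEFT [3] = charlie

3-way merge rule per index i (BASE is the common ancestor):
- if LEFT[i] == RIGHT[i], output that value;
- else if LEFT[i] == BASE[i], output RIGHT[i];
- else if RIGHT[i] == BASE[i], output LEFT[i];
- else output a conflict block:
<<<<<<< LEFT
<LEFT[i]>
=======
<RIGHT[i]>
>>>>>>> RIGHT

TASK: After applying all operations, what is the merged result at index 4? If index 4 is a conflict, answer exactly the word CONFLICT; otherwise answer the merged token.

Final LEFT:  [golf, juliet, delta, charlie, juliet, delta]
Final RIGHT: [alpha, echo, hotel, delta, bravo, alpha]
i=0: L=golf, R=alpha=BASE -> take LEFT -> golf
i=1: L=juliet=BASE, R=echo -> take RIGHT -> echo
i=2: L=delta=BASE, R=hotel -> take RIGHT -> hotel
i=3: L=charlie, R=delta=BASE -> take LEFT -> charlie
i=4: L=juliet=BASE, R=bravo -> take RIGHT -> bravo
i=5: BASE=charlie L=delta R=alpha all differ -> CONFLICT
Index 4 -> bravo

Answer: bravo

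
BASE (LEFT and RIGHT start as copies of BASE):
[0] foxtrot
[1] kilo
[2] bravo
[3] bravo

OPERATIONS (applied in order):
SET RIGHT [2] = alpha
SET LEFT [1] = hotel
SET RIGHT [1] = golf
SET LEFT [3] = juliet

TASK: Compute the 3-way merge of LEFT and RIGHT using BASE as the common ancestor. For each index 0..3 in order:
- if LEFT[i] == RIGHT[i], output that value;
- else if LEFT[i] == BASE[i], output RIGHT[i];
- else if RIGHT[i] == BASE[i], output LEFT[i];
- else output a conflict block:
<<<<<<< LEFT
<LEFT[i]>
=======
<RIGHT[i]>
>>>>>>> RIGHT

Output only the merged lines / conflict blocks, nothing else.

Final LEFT:  [foxtrot, hotel, bravo, juliet]
Final RIGHT: [foxtrot, golf, alpha, bravo]
i=0: L=foxtrot R=foxtrot -> agree -> foxtrot
i=1: BASE=kilo L=hotel R=golf all differ -> CONFLICT
i=2: L=bravo=BASE, R=alpha -> take RIGHT -> alpha
i=3: L=juliet, R=bravo=BASE -> take LEFT -> juliet

Answer: foxtrot
<<<<<<< LEFT
hotel
=======
golf
>>>>>>> RIGHT
alpha
juliet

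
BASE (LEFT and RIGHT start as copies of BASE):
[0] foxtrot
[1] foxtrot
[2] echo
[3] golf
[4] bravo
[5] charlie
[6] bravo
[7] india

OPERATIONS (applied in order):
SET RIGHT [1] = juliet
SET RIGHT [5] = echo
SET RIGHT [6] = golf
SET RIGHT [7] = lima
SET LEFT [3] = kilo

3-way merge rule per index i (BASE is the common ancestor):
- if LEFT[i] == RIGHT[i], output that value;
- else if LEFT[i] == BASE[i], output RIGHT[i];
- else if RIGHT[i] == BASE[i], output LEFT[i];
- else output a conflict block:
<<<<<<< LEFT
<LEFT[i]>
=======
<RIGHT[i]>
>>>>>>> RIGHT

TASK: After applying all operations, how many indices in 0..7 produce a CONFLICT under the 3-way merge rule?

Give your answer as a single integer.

Final LEFT:  [foxtrot, foxtrot, echo, kilo, bravo, charlie, bravo, india]
Final RIGHT: [foxtrot, juliet, echo, golf, bravo, echo, golf, lima]
i=0: L=foxtrot R=foxtrot -> agree -> foxtrot
i=1: L=foxtrot=BASE, R=juliet -> take RIGHT -> juliet
i=2: L=echo R=echo -> agree -> echo
i=3: L=kilo, R=golf=BASE -> take LEFT -> kilo
i=4: L=bravo R=bravo -> agree -> bravo
i=5: L=charlie=BASE, R=echo -> take RIGHT -> echo
i=6: L=bravo=BASE, R=golf -> take RIGHT -> golf
i=7: L=india=BASE, R=lima -> take RIGHT -> lima
Conflict count: 0

Answer: 0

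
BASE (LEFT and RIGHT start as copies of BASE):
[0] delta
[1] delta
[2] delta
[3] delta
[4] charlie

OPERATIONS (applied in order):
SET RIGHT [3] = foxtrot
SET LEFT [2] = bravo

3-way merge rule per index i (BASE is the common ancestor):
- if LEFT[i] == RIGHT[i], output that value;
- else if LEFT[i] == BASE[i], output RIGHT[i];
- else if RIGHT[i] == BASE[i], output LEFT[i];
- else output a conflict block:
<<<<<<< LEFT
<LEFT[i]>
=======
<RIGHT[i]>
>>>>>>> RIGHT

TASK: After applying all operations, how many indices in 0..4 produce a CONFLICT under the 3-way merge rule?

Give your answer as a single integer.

Answer: 0

Derivation:
Final LEFT:  [delta, delta, bravo, delta, charlie]
Final RIGHT: [delta, delta, delta, foxtrot, charlie]
i=0: L=delta R=delta -> agree -> delta
i=1: L=delta R=delta -> agree -> delta
i=2: L=bravo, R=delta=BASE -> take LEFT -> bravo
i=3: L=delta=BASE, R=foxtrot -> take RIGHT -> foxtrot
i=4: L=charlie R=charlie -> agree -> charlie
Conflict count: 0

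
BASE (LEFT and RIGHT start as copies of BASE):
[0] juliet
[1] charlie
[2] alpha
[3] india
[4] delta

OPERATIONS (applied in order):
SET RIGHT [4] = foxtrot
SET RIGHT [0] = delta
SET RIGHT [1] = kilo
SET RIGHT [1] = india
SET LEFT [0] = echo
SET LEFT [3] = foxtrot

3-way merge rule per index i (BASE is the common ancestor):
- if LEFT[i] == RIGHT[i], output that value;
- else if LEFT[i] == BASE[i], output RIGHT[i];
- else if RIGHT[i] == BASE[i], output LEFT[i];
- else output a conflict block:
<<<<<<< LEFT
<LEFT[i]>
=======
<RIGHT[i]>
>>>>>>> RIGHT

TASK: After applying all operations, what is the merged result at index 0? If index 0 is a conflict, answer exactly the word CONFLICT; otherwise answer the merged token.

Final LEFT:  [echo, charlie, alpha, foxtrot, delta]
Final RIGHT: [delta, india, alpha, india, foxtrot]
i=0: BASE=juliet L=echo R=delta all differ -> CONFLICT
i=1: L=charlie=BASE, R=india -> take RIGHT -> india
i=2: L=alpha R=alpha -> agree -> alpha
i=3: L=foxtrot, R=india=BASE -> take LEFT -> foxtrot
i=4: L=delta=BASE, R=foxtrot -> take RIGHT -> foxtrot
Index 0 -> CONFLICT

Answer: CONFLICT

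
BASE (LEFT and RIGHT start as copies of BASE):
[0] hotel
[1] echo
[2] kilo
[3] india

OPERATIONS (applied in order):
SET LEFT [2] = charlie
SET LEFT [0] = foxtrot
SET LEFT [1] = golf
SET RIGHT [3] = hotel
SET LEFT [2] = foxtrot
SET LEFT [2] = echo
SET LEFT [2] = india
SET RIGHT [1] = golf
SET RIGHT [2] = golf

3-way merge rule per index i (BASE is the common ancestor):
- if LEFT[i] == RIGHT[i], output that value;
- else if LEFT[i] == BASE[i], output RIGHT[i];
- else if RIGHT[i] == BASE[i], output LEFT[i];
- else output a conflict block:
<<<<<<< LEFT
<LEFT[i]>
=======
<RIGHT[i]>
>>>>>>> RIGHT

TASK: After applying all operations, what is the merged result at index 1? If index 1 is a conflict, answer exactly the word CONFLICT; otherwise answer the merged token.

Answer: golf

Derivation:
Final LEFT:  [foxtrot, golf, india, india]
Final RIGHT: [hotel, golf, golf, hotel]
i=0: L=foxtrot, R=hotel=BASE -> take LEFT -> foxtrot
i=1: L=golf R=golf -> agree -> golf
i=2: BASE=kilo L=india R=golf all differ -> CONFLICT
i=3: L=india=BASE, R=hotel -> take RIGHT -> hotel
Index 1 -> golf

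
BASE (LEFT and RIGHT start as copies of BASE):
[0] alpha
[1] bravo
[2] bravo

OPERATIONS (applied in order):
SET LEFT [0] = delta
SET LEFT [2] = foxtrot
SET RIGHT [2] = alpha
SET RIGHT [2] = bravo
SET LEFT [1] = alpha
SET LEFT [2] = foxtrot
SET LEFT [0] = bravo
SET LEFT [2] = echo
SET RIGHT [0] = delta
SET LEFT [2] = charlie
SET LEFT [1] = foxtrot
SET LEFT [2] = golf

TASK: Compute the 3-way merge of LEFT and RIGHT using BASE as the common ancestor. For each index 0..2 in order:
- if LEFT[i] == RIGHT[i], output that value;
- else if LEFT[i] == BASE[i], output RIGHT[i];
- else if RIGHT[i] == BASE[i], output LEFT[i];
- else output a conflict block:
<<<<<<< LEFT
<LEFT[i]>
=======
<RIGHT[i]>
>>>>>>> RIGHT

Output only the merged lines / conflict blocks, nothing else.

Answer: <<<<<<< LEFT
bravo
=======
delta
>>>>>>> RIGHT
foxtrot
golf

Derivation:
Final LEFT:  [bravo, foxtrot, golf]
Final RIGHT: [delta, bravo, bravo]
i=0: BASE=alpha L=bravo R=delta all differ -> CONFLICT
i=1: L=foxtrot, R=bravo=BASE -> take LEFT -> foxtrot
i=2: L=golf, R=bravo=BASE -> take LEFT -> golf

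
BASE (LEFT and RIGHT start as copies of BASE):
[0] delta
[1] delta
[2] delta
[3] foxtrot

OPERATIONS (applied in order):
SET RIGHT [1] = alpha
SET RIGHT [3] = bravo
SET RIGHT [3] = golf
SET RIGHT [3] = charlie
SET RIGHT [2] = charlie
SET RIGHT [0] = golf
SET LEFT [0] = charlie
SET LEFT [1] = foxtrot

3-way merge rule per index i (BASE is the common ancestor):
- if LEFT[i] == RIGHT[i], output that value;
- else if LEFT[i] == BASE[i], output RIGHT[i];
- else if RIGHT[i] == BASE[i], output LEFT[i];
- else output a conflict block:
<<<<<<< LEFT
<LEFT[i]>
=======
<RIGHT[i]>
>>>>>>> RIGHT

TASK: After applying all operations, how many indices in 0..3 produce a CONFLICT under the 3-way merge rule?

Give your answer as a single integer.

Answer: 2

Derivation:
Final LEFT:  [charlie, foxtrot, delta, foxtrot]
Final RIGHT: [golf, alpha, charlie, charlie]
i=0: BASE=delta L=charlie R=golf all differ -> CONFLICT
i=1: BASE=delta L=foxtrot R=alpha all differ -> CONFLICT
i=2: L=delta=BASE, R=charlie -> take RIGHT -> charlie
i=3: L=foxtrot=BASE, R=charlie -> take RIGHT -> charlie
Conflict count: 2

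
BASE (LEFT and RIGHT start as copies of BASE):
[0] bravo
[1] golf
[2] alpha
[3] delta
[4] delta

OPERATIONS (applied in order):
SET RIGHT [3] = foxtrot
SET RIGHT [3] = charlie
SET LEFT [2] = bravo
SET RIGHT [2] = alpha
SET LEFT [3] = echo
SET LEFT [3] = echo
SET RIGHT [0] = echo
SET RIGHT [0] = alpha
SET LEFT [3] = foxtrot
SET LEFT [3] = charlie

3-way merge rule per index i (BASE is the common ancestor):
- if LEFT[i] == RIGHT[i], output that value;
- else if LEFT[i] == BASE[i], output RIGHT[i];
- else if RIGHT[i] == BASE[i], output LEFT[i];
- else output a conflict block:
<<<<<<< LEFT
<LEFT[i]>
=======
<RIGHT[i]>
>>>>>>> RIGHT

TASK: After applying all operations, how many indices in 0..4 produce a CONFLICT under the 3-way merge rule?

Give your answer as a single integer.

Answer: 0

Derivation:
Final LEFT:  [bravo, golf, bravo, charlie, delta]
Final RIGHT: [alpha, golf, alpha, charlie, delta]
i=0: L=bravo=BASE, R=alpha -> take RIGHT -> alpha
i=1: L=golf R=golf -> agree -> golf
i=2: L=bravo, R=alpha=BASE -> take LEFT -> bravo
i=3: L=charlie R=charlie -> agree -> charlie
i=4: L=delta R=delta -> agree -> delta
Conflict count: 0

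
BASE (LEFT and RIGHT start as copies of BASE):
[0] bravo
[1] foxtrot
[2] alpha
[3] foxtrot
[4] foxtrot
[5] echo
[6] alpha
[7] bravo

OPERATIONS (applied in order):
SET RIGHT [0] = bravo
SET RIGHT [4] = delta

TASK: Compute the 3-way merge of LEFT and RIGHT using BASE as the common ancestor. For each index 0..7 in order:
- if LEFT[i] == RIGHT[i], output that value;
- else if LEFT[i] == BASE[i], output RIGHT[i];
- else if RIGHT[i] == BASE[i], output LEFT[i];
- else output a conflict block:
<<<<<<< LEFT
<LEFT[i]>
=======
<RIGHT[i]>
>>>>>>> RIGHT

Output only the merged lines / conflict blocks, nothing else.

Answer: bravo
foxtrot
alpha
foxtrot
delta
echo
alpha
bravo

Derivation:
Final LEFT:  [bravo, foxtrot, alpha, foxtrot, foxtrot, echo, alpha, bravo]
Final RIGHT: [bravo, foxtrot, alpha, foxtrot, delta, echo, alpha, bravo]
i=0: L=bravo R=bravo -> agree -> bravo
i=1: L=foxtrot R=foxtrot -> agree -> foxtrot
i=2: L=alpha R=alpha -> agree -> alpha
i=3: L=foxtrot R=foxtrot -> agree -> foxtrot
i=4: L=foxtrot=BASE, R=delta -> take RIGHT -> delta
i=5: L=echo R=echo -> agree -> echo
i=6: L=alpha R=alpha -> agree -> alpha
i=7: L=bravo R=bravo -> agree -> bravo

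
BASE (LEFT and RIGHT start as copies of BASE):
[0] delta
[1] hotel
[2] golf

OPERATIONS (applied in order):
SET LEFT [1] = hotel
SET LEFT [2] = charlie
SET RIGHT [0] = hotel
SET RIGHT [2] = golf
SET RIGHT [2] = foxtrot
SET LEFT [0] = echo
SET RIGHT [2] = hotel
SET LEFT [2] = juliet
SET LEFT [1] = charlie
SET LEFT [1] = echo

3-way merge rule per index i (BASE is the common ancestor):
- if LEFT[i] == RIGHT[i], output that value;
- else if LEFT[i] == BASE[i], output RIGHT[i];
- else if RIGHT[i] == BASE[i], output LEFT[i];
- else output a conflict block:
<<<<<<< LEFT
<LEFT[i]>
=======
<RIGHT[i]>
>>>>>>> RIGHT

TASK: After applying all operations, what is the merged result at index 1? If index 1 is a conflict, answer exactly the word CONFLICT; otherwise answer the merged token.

Answer: echo

Derivation:
Final LEFT:  [echo, echo, juliet]
Final RIGHT: [hotel, hotel, hotel]
i=0: BASE=delta L=echo R=hotel all differ -> CONFLICT
i=1: L=echo, R=hotel=BASE -> take LEFT -> echo
i=2: BASE=golf L=juliet R=hotel all differ -> CONFLICT
Index 1 -> echo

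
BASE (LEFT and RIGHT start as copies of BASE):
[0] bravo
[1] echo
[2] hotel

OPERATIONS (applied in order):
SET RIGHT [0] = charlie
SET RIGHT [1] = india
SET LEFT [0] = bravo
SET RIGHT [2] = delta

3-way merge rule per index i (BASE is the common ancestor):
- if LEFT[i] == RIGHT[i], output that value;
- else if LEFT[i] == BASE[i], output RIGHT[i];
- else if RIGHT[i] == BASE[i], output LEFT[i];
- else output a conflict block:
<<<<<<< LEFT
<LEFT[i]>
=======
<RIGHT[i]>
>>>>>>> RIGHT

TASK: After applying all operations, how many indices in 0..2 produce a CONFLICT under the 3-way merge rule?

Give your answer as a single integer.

Answer: 0

Derivation:
Final LEFT:  [bravo, echo, hotel]
Final RIGHT: [charlie, india, delta]
i=0: L=bravo=BASE, R=charlie -> take RIGHT -> charlie
i=1: L=echo=BASE, R=india -> take RIGHT -> india
i=2: L=hotel=BASE, R=delta -> take RIGHT -> delta
Conflict count: 0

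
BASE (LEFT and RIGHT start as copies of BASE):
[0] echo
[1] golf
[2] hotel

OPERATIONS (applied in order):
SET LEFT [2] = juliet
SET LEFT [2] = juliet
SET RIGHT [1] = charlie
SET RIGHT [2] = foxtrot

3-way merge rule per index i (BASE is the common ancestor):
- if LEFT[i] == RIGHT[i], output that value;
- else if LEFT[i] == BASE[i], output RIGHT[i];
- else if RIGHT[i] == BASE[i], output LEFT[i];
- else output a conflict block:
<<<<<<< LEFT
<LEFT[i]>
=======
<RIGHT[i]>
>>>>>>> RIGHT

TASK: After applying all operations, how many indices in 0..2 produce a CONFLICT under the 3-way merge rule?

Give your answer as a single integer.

Final LEFT:  [echo, golf, juliet]
Final RIGHT: [echo, charlie, foxtrot]
i=0: L=echo R=echo -> agree -> echo
i=1: L=golf=BASE, R=charlie -> take RIGHT -> charlie
i=2: BASE=hotel L=juliet R=foxtrot all differ -> CONFLICT
Conflict count: 1

Answer: 1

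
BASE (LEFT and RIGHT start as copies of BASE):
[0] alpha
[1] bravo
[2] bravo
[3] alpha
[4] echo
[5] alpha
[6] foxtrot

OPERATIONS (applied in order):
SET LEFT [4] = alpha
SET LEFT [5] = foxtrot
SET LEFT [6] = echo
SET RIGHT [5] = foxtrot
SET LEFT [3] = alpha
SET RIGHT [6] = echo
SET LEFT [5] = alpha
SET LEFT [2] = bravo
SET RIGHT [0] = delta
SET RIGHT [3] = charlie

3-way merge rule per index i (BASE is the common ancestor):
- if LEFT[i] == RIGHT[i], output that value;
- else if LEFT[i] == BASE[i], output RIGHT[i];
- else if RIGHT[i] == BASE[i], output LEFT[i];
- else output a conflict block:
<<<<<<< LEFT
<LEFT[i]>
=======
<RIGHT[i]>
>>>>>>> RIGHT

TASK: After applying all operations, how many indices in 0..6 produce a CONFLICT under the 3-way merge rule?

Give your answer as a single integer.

Final LEFT:  [alpha, bravo, bravo, alpha, alpha, alpha, echo]
Final RIGHT: [delta, bravo, bravo, charlie, echo, foxtrot, echo]
i=0: L=alpha=BASE, R=delta -> take RIGHT -> delta
i=1: L=bravo R=bravo -> agree -> bravo
i=2: L=bravo R=bravo -> agree -> bravo
i=3: L=alpha=BASE, R=charlie -> take RIGHT -> charlie
i=4: L=alpha, R=echo=BASE -> take LEFT -> alpha
i=5: L=alpha=BASE, R=foxtrot -> take RIGHT -> foxtrot
i=6: L=echo R=echo -> agree -> echo
Conflict count: 0

Answer: 0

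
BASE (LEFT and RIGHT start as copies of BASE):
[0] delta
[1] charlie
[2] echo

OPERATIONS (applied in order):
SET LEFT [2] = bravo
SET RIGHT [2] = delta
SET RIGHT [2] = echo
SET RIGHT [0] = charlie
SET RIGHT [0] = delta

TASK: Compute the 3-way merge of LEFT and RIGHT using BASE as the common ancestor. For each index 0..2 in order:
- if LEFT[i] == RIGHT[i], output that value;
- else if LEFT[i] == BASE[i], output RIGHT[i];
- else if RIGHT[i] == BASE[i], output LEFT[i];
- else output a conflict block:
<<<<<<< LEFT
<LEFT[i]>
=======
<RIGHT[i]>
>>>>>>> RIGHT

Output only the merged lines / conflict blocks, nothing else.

Answer: delta
charlie
bravo

Derivation:
Final LEFT:  [delta, charlie, bravo]
Final RIGHT: [delta, charlie, echo]
i=0: L=delta R=delta -> agree -> delta
i=1: L=charlie R=charlie -> agree -> charlie
i=2: L=bravo, R=echo=BASE -> take LEFT -> bravo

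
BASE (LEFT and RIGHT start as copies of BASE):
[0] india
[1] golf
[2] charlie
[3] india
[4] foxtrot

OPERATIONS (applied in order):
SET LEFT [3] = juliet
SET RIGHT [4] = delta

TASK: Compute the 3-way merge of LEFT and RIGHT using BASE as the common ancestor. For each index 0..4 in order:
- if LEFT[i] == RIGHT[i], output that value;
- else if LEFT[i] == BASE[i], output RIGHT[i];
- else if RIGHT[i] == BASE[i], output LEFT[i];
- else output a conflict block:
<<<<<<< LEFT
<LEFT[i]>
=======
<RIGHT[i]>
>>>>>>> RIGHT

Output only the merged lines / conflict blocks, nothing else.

Final LEFT:  [india, golf, charlie, juliet, foxtrot]
Final RIGHT: [india, golf, charlie, india, delta]
i=0: L=india R=india -> agree -> india
i=1: L=golf R=golf -> agree -> golf
i=2: L=charlie R=charlie -> agree -> charlie
i=3: L=juliet, R=india=BASE -> take LEFT -> juliet
i=4: L=foxtrot=BASE, R=delta -> take RIGHT -> delta

Answer: india
golf
charlie
juliet
delta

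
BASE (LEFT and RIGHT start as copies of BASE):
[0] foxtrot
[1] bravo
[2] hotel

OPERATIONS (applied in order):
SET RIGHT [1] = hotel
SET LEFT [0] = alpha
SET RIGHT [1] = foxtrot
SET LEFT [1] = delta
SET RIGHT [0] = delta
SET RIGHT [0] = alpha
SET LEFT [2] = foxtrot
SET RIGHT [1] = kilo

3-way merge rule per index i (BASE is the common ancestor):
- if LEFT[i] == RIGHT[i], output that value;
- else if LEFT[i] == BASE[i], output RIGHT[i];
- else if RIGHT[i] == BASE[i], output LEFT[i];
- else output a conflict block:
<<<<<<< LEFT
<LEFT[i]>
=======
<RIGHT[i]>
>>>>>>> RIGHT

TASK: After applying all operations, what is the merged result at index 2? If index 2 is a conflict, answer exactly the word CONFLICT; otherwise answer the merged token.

Answer: foxtrot

Derivation:
Final LEFT:  [alpha, delta, foxtrot]
Final RIGHT: [alpha, kilo, hotel]
i=0: L=alpha R=alpha -> agree -> alpha
i=1: BASE=bravo L=delta R=kilo all differ -> CONFLICT
i=2: L=foxtrot, R=hotel=BASE -> take LEFT -> foxtrot
Index 2 -> foxtrot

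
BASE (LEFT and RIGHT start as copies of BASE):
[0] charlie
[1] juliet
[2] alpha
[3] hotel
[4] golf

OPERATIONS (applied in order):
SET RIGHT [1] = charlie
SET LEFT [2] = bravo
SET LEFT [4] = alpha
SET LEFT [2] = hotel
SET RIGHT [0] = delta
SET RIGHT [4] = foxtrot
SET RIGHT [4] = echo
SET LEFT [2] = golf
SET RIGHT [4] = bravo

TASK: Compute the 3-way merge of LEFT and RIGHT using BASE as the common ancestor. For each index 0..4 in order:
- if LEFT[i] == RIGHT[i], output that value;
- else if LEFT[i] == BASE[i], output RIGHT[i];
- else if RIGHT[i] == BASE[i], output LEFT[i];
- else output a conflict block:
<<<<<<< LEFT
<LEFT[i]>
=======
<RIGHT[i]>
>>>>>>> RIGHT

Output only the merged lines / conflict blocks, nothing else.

Answer: delta
charlie
golf
hotel
<<<<<<< LEFT
alpha
=======
bravo
>>>>>>> RIGHT

Derivation:
Final LEFT:  [charlie, juliet, golf, hotel, alpha]
Final RIGHT: [delta, charlie, alpha, hotel, bravo]
i=0: L=charlie=BASE, R=delta -> take RIGHT -> delta
i=1: L=juliet=BASE, R=charlie -> take RIGHT -> charlie
i=2: L=golf, R=alpha=BASE -> take LEFT -> golf
i=3: L=hotel R=hotel -> agree -> hotel
i=4: BASE=golf L=alpha R=bravo all differ -> CONFLICT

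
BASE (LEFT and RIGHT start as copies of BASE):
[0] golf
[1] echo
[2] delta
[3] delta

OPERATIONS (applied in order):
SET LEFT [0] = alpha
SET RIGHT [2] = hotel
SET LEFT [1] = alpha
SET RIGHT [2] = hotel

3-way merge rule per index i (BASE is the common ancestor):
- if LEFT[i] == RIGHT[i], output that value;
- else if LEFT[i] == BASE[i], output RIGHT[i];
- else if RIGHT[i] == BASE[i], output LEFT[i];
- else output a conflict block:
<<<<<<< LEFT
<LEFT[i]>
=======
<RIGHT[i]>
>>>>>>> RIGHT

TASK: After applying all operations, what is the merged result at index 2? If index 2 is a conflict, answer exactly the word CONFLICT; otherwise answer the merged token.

Answer: hotel

Derivation:
Final LEFT:  [alpha, alpha, delta, delta]
Final RIGHT: [golf, echo, hotel, delta]
i=0: L=alpha, R=golf=BASE -> take LEFT -> alpha
i=1: L=alpha, R=echo=BASE -> take LEFT -> alpha
i=2: L=delta=BASE, R=hotel -> take RIGHT -> hotel
i=3: L=delta R=delta -> agree -> delta
Index 2 -> hotel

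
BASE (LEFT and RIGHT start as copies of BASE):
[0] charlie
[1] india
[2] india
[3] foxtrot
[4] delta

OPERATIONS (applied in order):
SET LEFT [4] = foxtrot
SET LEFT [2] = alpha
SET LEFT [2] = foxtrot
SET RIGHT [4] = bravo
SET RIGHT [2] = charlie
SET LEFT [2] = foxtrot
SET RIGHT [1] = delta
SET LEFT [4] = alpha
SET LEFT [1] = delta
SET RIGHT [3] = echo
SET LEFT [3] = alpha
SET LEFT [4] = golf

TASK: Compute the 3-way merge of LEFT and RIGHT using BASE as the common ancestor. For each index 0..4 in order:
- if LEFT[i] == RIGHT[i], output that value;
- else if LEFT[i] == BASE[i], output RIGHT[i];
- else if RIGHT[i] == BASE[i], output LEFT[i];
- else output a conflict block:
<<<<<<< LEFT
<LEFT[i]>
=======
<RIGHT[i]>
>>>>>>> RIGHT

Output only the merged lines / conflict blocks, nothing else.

Final LEFT:  [charlie, delta, foxtrot, alpha, golf]
Final RIGHT: [charlie, delta, charlie, echo, bravo]
i=0: L=charlie R=charlie -> agree -> charlie
i=1: L=delta R=delta -> agree -> delta
i=2: BASE=india L=foxtrot R=charlie all differ -> CONFLICT
i=3: BASE=foxtrot L=alpha R=echo all differ -> CONFLICT
i=4: BASE=delta L=golf R=bravo all differ -> CONFLICT

Answer: charlie
delta
<<<<<<< LEFT
foxtrot
=======
charlie
>>>>>>> RIGHT
<<<<<<< LEFT
alpha
=======
echo
>>>>>>> RIGHT
<<<<<<< LEFT
golf
=======
bravo
>>>>>>> RIGHT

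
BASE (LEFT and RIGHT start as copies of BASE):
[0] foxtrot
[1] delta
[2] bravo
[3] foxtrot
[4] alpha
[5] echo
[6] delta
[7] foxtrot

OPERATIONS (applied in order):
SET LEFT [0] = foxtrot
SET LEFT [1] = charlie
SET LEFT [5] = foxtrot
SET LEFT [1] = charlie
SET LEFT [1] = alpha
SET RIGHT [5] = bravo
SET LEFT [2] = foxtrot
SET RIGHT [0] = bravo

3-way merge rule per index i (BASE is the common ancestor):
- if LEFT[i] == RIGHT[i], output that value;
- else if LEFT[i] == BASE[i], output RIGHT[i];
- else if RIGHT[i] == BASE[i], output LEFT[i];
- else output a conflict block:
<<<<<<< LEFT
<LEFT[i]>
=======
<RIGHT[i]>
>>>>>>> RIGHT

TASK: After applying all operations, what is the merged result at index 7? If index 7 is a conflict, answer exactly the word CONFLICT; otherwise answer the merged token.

Answer: foxtrot

Derivation:
Final LEFT:  [foxtrot, alpha, foxtrot, foxtrot, alpha, foxtrot, delta, foxtrot]
Final RIGHT: [bravo, delta, bravo, foxtrot, alpha, bravo, delta, foxtrot]
i=0: L=foxtrot=BASE, R=bravo -> take RIGHT -> bravo
i=1: L=alpha, R=delta=BASE -> take LEFT -> alpha
i=2: L=foxtrot, R=bravo=BASE -> take LEFT -> foxtrot
i=3: L=foxtrot R=foxtrot -> agree -> foxtrot
i=4: L=alpha R=alpha -> agree -> alpha
i=5: BASE=echo L=foxtrot R=bravo all differ -> CONFLICT
i=6: L=delta R=delta -> agree -> delta
i=7: L=foxtrot R=foxtrot -> agree -> foxtrot
Index 7 -> foxtrot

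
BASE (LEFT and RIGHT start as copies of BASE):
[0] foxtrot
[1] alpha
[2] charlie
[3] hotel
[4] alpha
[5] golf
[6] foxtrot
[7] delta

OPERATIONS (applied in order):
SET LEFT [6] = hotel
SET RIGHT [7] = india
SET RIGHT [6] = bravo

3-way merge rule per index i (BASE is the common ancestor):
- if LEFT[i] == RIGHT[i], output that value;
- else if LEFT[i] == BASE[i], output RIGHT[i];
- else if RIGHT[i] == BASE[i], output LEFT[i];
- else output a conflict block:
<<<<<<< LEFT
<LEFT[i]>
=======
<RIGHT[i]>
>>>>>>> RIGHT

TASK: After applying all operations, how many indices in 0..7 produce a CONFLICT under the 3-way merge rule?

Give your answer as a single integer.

Answer: 1

Derivation:
Final LEFT:  [foxtrot, alpha, charlie, hotel, alpha, golf, hotel, delta]
Final RIGHT: [foxtrot, alpha, charlie, hotel, alpha, golf, bravo, india]
i=0: L=foxtrot R=foxtrot -> agree -> foxtrot
i=1: L=alpha R=alpha -> agree -> alpha
i=2: L=charlie R=charlie -> agree -> charlie
i=3: L=hotel R=hotel -> agree -> hotel
i=4: L=alpha R=alpha -> agree -> alpha
i=5: L=golf R=golf -> agree -> golf
i=6: BASE=foxtrot L=hotel R=bravo all differ -> CONFLICT
i=7: L=delta=BASE, R=india -> take RIGHT -> india
Conflict count: 1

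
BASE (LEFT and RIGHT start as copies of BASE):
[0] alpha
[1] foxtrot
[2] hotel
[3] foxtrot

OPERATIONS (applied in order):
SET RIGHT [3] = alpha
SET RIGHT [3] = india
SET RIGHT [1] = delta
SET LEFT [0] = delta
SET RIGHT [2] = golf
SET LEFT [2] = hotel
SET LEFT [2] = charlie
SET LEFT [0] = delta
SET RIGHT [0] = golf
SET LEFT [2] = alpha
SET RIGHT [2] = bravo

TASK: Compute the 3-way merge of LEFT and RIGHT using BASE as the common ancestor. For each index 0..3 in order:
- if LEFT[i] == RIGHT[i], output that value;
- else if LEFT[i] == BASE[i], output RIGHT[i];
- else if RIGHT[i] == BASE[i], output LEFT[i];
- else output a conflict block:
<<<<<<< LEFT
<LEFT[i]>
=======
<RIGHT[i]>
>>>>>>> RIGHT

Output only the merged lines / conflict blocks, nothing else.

Final LEFT:  [delta, foxtrot, alpha, foxtrot]
Final RIGHT: [golf, delta, bravo, india]
i=0: BASE=alpha L=delta R=golf all differ -> CONFLICT
i=1: L=foxtrot=BASE, R=delta -> take RIGHT -> delta
i=2: BASE=hotel L=alpha R=bravo all differ -> CONFLICT
i=3: L=foxtrot=BASE, R=india -> take RIGHT -> india

Answer: <<<<<<< LEFT
delta
=======
golf
>>>>>>> RIGHT
delta
<<<<<<< LEFT
alpha
=======
bravo
>>>>>>> RIGHT
india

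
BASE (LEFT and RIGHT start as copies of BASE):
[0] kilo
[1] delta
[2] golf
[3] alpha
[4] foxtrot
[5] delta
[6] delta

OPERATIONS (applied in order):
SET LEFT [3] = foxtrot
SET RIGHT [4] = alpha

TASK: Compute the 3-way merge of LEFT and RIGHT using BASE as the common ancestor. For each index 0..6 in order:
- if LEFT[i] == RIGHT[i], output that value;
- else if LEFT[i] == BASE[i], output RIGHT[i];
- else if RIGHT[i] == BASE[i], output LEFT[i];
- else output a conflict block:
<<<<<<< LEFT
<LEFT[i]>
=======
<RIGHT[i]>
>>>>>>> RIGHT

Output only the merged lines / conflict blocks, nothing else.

Final LEFT:  [kilo, delta, golf, foxtrot, foxtrot, delta, delta]
Final RIGHT: [kilo, delta, golf, alpha, alpha, delta, delta]
i=0: L=kilo R=kilo -> agree -> kilo
i=1: L=delta R=delta -> agree -> delta
i=2: L=golf R=golf -> agree -> golf
i=3: L=foxtrot, R=alpha=BASE -> take LEFT -> foxtrot
i=4: L=foxtrot=BASE, R=alpha -> take RIGHT -> alpha
i=5: L=delta R=delta -> agree -> delta
i=6: L=delta R=delta -> agree -> delta

Answer: kilo
delta
golf
foxtrot
alpha
delta
delta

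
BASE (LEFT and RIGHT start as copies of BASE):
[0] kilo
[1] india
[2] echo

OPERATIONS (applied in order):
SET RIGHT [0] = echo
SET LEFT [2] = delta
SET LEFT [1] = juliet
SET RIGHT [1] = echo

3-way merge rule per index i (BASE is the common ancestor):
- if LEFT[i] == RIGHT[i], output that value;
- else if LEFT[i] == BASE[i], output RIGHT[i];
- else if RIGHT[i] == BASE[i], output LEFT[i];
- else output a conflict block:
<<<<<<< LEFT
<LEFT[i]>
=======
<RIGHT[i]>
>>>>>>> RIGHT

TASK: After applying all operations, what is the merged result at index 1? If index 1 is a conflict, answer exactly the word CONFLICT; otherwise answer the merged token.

Final LEFT:  [kilo, juliet, delta]
Final RIGHT: [echo, echo, echo]
i=0: L=kilo=BASE, R=echo -> take RIGHT -> echo
i=1: BASE=india L=juliet R=echo all differ -> CONFLICT
i=2: L=delta, R=echo=BASE -> take LEFT -> delta
Index 1 -> CONFLICT

Answer: CONFLICT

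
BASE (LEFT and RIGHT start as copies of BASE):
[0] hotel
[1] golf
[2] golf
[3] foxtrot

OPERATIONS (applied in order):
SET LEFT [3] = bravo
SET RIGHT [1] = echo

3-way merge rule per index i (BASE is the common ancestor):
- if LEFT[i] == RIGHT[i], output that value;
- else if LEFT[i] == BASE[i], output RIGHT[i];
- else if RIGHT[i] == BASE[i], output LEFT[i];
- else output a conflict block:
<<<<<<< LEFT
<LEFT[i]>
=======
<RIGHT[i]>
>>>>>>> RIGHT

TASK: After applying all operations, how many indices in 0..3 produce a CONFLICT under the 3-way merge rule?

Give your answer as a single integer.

Answer: 0

Derivation:
Final LEFT:  [hotel, golf, golf, bravo]
Final RIGHT: [hotel, echo, golf, foxtrot]
i=0: L=hotel R=hotel -> agree -> hotel
i=1: L=golf=BASE, R=echo -> take RIGHT -> echo
i=2: L=golf R=golf -> agree -> golf
i=3: L=bravo, R=foxtrot=BASE -> take LEFT -> bravo
Conflict count: 0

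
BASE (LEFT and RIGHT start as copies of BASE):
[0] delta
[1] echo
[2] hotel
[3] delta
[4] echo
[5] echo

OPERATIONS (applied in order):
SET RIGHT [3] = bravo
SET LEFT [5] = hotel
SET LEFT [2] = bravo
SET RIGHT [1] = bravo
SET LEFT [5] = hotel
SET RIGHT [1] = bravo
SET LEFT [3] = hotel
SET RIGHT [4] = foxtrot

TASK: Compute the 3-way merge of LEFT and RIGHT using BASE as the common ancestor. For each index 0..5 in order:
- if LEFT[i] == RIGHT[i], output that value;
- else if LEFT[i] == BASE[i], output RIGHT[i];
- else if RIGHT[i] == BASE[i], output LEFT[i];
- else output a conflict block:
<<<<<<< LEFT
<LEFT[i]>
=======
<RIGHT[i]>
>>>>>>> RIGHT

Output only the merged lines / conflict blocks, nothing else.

Final LEFT:  [delta, echo, bravo, hotel, echo, hotel]
Final RIGHT: [delta, bravo, hotel, bravo, foxtrot, echo]
i=0: L=delta R=delta -> agree -> delta
i=1: L=echo=BASE, R=bravo -> take RIGHT -> bravo
i=2: L=bravo, R=hotel=BASE -> take LEFT -> bravo
i=3: BASE=delta L=hotel R=bravo all differ -> CONFLICT
i=4: L=echo=BASE, R=foxtrot -> take RIGHT -> foxtrot
i=5: L=hotel, R=echo=BASE -> take LEFT -> hotel

Answer: delta
bravo
bravo
<<<<<<< LEFT
hotel
=======
bravo
>>>>>>> RIGHT
foxtrot
hotel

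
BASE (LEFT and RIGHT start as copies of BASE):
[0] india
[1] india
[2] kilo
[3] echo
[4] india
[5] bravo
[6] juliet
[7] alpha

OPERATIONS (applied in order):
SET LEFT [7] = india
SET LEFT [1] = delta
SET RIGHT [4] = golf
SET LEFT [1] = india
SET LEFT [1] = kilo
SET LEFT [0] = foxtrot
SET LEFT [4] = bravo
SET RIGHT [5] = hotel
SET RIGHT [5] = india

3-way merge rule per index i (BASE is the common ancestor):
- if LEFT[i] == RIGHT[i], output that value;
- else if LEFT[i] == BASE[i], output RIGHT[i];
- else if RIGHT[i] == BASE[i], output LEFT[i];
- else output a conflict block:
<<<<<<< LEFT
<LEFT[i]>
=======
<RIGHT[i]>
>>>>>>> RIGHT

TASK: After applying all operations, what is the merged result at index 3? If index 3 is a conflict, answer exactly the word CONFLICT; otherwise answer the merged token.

Final LEFT:  [foxtrot, kilo, kilo, echo, bravo, bravo, juliet, india]
Final RIGHT: [india, india, kilo, echo, golf, india, juliet, alpha]
i=0: L=foxtrot, R=india=BASE -> take LEFT -> foxtrot
i=1: L=kilo, R=india=BASE -> take LEFT -> kilo
i=2: L=kilo R=kilo -> agree -> kilo
i=3: L=echo R=echo -> agree -> echo
i=4: BASE=india L=bravo R=golf all differ -> CONFLICT
i=5: L=bravo=BASE, R=india -> take RIGHT -> india
i=6: L=juliet R=juliet -> agree -> juliet
i=7: L=india, R=alpha=BASE -> take LEFT -> india
Index 3 -> echo

Answer: echo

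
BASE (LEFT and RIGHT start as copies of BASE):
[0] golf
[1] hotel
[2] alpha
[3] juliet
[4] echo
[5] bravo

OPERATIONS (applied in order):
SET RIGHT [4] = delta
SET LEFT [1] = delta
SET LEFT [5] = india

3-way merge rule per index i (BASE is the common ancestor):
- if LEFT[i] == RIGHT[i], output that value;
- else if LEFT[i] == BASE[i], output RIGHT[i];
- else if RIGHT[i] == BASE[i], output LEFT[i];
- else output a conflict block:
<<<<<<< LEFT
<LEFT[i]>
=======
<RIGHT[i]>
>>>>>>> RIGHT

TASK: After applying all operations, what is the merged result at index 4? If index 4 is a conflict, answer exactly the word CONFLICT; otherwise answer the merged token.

Answer: delta

Derivation:
Final LEFT:  [golf, delta, alpha, juliet, echo, india]
Final RIGHT: [golf, hotel, alpha, juliet, delta, bravo]
i=0: L=golf R=golf -> agree -> golf
i=1: L=delta, R=hotel=BASE -> take LEFT -> delta
i=2: L=alpha R=alpha -> agree -> alpha
i=3: L=juliet R=juliet -> agree -> juliet
i=4: L=echo=BASE, R=delta -> take RIGHT -> delta
i=5: L=india, R=bravo=BASE -> take LEFT -> india
Index 4 -> delta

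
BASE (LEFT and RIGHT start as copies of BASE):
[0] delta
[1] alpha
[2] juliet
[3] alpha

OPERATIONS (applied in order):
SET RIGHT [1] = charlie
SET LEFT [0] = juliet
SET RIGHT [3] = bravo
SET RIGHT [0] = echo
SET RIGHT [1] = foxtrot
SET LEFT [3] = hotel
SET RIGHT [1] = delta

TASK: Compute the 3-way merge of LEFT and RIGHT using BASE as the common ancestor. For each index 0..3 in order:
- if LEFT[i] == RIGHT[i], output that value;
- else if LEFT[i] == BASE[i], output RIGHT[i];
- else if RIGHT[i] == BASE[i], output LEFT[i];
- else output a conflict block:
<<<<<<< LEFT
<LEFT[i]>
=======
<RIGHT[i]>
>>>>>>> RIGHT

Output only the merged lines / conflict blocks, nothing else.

Answer: <<<<<<< LEFT
juliet
=======
echo
>>>>>>> RIGHT
delta
juliet
<<<<<<< LEFT
hotel
=======
bravo
>>>>>>> RIGHT

Derivation:
Final LEFT:  [juliet, alpha, juliet, hotel]
Final RIGHT: [echo, delta, juliet, bravo]
i=0: BASE=delta L=juliet R=echo all differ -> CONFLICT
i=1: L=alpha=BASE, R=delta -> take RIGHT -> delta
i=2: L=juliet R=juliet -> agree -> juliet
i=3: BASE=alpha L=hotel R=bravo all differ -> CONFLICT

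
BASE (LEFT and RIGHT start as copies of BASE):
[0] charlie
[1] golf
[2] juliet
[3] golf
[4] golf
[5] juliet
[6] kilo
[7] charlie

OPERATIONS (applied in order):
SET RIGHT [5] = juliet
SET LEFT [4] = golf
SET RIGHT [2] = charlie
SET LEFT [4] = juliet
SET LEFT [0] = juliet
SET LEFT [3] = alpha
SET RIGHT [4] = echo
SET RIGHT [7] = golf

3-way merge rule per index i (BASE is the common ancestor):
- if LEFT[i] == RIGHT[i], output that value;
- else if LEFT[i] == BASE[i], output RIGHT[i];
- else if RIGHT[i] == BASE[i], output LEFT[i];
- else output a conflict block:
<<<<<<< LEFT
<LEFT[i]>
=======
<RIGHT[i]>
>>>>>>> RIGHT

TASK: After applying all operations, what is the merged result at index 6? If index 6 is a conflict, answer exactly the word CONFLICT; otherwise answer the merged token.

Final LEFT:  [juliet, golf, juliet, alpha, juliet, juliet, kilo, charlie]
Final RIGHT: [charlie, golf, charlie, golf, echo, juliet, kilo, golf]
i=0: L=juliet, R=charlie=BASE -> take LEFT -> juliet
i=1: L=golf R=golf -> agree -> golf
i=2: L=juliet=BASE, R=charlie -> take RIGHT -> charlie
i=3: L=alpha, R=golf=BASE -> take LEFT -> alpha
i=4: BASE=golf L=juliet R=echo all differ -> CONFLICT
i=5: L=juliet R=juliet -> agree -> juliet
i=6: L=kilo R=kilo -> agree -> kilo
i=7: L=charlie=BASE, R=golf -> take RIGHT -> golf
Index 6 -> kilo

Answer: kilo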